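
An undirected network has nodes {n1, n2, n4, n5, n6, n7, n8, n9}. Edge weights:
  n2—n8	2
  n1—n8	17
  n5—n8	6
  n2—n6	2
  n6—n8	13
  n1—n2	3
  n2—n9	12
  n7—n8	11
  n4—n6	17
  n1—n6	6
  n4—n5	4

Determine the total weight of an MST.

40

Kruskal's algorithm — process edges by increasing weight (ties by edge label):
n2—n6 (2): add — endpoints in different components.
n2—n8 (2): add — endpoints in different components.
n1—n2 (3): add — endpoints in different components.
n4—n5 (4): add — endpoints in different components.
n1—n6 (6): skip — n1 and n6 already connected.
n5—n8 (6): add — endpoints in different components.
n7—n8 (11): add — endpoints in different components.
n2—n9 (12): add — endpoints in different components.
MST edges: n2—n6, n2—n8, n1—n2, n4—n5, n5—n8, n7—n8, n2—n9; total weight 2+2+3+4+6+11+12 = 40.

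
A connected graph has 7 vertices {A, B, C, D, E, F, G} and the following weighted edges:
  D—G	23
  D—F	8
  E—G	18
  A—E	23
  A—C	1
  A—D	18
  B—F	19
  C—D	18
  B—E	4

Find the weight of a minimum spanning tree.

Kruskal: consider edges lightest-first.
A—C (1): add. Components now {A,C} {B} {D} {E} {F} {G}
B—E (4): add. Components now {A,C} {B,E} {D} {F} {G}
D—F (8): add. Components now {A,C} {B,E} {D,F} {G}
A—D (18): add. Components now {A,C,D,F} {B,E} {G}
C—D (18): skip — C and D already connected.
E—G (18): add. Components now {A,C,D,F} {B,E,G}
B—F (19): add. Components now {A,B,C,D,E,F,G}
MST edges: A—C, B—E, D—F, A—D, E—G, B—F; total weight 1+4+8+18+18+19 = 68.

68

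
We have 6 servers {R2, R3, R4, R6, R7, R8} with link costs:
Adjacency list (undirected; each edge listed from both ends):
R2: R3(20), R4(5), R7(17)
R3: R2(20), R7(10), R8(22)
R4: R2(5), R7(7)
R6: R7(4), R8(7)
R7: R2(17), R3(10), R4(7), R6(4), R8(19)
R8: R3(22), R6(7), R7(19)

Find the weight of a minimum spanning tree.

Prim's algorithm from R7:
Step 1: frontier [R6—R7 4, R4—R7 7, R3—R7 10, R2—R7 17, R7—R8 19] → take R6—R7 (4); add R6.
Step 2: frontier [R6—R8 7, R4—R7 7, R3—R7 10, R2—R7 17, R7—R8 19] → take R4—R7 (7); add R4.
Step 3: frontier [R2—R4 5, R6—R8 7, R3—R7 10, R2—R7 17, R7—R8 19] → take R2—R4 (5); add R2.
Step 4: frontier [R2—R3 20, R6—R8 7, R3—R7 10, R7—R8 19] → take R6—R8 (7); add R8.
Step 5: frontier [R2—R3 20, R3—R7 10, R3—R8 22] → take R3—R7 (10); add R3.
MST edges: R6—R7, R4—R7, R2—R4, R6—R8, R3—R7; total weight 4+7+5+7+10 = 33.

33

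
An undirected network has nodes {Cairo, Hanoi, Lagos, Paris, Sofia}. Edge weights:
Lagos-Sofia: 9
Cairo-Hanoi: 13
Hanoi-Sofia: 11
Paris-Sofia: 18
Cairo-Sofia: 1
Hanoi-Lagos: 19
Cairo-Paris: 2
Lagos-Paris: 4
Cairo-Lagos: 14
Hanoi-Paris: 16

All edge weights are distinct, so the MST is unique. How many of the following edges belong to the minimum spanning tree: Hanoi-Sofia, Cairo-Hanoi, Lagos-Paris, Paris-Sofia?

Kruskal: consider edges lightest-first.
Cairo-Sofia (1): add. Components now {Hanoi} {Cairo,Sofia} {Paris} {Lagos}
Cairo-Paris (2): add. Components now {Hanoi} {Cairo,Paris,Sofia} {Lagos}
Lagos-Paris (4): add. Components now {Hanoi} {Cairo,Lagos,Paris,Sofia}
Lagos-Sofia (9): skip — Lagos and Sofia already connected.
Hanoi-Sofia (11): add. Components now {Cairo,Hanoi,Lagos,Paris,Sofia}
MST edge set: {Cairo-Sofia, Cairo-Paris, Lagos-Paris, Hanoi-Sofia}.
Of the listed edges, {Hanoi-Sofia, Lagos-Paris} are in the MST → 2.

2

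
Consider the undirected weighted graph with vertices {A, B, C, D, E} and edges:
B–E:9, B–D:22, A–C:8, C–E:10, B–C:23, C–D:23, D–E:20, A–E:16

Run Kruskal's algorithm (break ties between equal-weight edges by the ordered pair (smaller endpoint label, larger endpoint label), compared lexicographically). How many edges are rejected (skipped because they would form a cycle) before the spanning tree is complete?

Kruskal: consider edges lightest-first.
A–C (8): add. Components now {A,C} {B} {D} {E}
B–E (9): add. Components now {A,C} {B,E} {D}
C–E (10): add. Components now {A,B,C,E} {D}
A–E (16): skip — A and E already connected.
D–E (20): add. Components now {A,B,C,D,E}
Edges rejected before the tree was complete: 1.

1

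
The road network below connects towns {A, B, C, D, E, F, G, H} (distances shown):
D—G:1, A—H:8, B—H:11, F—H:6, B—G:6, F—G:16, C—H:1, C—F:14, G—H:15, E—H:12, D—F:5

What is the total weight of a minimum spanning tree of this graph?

39

Prim, starting at F.
Step 1: frontier [D—F 5, F—H 6, C—F 14, F—G 16] → take D—F (5); add D.
Step 2: frontier [D—G 1, F—H 6, C—F 14, F—G 16] → take D—G (1); add G.
Step 3: frontier [F—H 6, C—F 14, B—G 6, G—H 15] → take B—G (6); add B.
Step 4: frontier [B—H 11, F—H 6, C—F 14, G—H 15] → take F—H (6); add H.
Step 5: frontier [C—F 14, C—H 1, A—H 8, E—H 12] → take C—H (1); add C.
Step 6: frontier [A—H 8, E—H 12] → take A—H (8); add A.
Step 7: frontier [E—H 12] → take E—H (12); add E.
MST edges: D—F, D—G, B—G, F—H, C—H, A—H, E—H; total weight 5+1+6+6+1+8+12 = 39.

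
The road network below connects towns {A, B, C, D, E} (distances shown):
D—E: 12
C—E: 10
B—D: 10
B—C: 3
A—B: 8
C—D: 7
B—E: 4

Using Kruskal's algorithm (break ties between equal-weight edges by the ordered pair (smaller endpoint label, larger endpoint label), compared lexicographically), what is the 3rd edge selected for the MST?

C-D

Sort edges by weight, then run Kruskal:
B—C (3): add — endpoints in different components.
B—E (4): add — endpoints in different components.
C—D (7): add — endpoints in different components.
A—B (8): add — endpoints in different components.
The 3rd edge added is C—D.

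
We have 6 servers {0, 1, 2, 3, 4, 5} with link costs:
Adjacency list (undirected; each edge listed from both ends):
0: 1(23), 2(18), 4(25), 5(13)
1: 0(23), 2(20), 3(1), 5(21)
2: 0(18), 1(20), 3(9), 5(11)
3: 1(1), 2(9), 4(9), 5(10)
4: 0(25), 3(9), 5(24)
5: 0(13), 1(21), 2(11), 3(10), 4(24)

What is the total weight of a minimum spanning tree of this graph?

42

Kruskal: consider edges lightest-first.
1—3 (1): add. Components now {0} {1,3} {2} {4} {5}
2—3 (9): add. Components now {0} {1,2,3} {4} {5}
3—4 (9): add. Components now {0} {1,2,3,4} {5}
3—5 (10): add. Components now {0} {1,2,3,4,5}
2—5 (11): skip — 2 and 5 already connected.
0—5 (13): add. Components now {0,1,2,3,4,5}
MST edges: 1—3, 2—3, 3—4, 3—5, 0—5; total weight 1+9+9+10+13 = 42.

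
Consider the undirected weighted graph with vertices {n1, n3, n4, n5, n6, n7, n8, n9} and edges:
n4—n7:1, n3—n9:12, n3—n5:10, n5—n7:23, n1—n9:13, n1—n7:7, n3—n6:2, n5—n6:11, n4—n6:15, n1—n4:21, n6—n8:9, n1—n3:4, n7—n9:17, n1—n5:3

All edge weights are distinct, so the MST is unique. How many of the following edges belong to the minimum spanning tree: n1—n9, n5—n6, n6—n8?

Kruskal's algorithm — process edges by increasing weight (ties by edge label):
n4—n7 (1): add — endpoints in different components.
n3—n6 (2): add — endpoints in different components.
n1—n5 (3): add — endpoints in different components.
n1—n3 (4): add — endpoints in different components.
n1—n7 (7): add — endpoints in different components.
n6—n8 (9): add — endpoints in different components.
n3—n5 (10): skip — n3 and n5 already connected.
n5—n6 (11): skip — n5 and n6 already connected.
n3—n9 (12): add — endpoints in different components.
MST edge set: {n4—n7, n3—n6, n1—n5, n1—n3, n1—n7, n6—n8, n3—n9}.
Of the listed edges, {n6—n8} are in the MST → 1.

1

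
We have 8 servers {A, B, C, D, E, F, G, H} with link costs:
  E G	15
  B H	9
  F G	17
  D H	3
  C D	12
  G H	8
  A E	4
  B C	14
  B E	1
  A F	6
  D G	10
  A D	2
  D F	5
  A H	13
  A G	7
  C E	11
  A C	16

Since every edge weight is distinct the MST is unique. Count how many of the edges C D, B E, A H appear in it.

1

Kruskal's algorithm — process edges by increasing weight (ties by edge label):
B E (1): add — endpoints in different components.
A D (2): add — endpoints in different components.
D H (3): add — endpoints in different components.
A E (4): add — endpoints in different components.
D F (5): add — endpoints in different components.
A F (6): skip — A and F already connected.
A G (7): add — endpoints in different components.
G H (8): skip — G and H already connected.
B H (9): skip — B and H already connected.
D G (10): skip — D and G already connected.
C E (11): add — endpoints in different components.
MST edge set: {B E, A D, D H, A E, D F, A G, C E}.
Of the listed edges, {B E} are in the MST → 1.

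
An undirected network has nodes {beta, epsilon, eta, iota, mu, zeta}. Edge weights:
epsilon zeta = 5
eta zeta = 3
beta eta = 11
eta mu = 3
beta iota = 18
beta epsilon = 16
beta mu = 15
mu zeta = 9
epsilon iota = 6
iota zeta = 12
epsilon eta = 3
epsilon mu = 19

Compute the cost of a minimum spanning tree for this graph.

26

Kruskal's algorithm — process edges by increasing weight (ties by edge label):
epsilon eta (3): add — endpoints in different components.
eta mu (3): add — endpoints in different components.
eta zeta (3): add — endpoints in different components.
epsilon zeta (5): skip — zeta and epsilon already connected.
epsilon iota (6): add — endpoints in different components.
mu zeta (9): skip — mu and zeta already connected.
beta eta (11): add — endpoints in different components.
MST edges: epsilon eta, eta mu, eta zeta, epsilon iota, beta eta; total weight 3+3+3+6+11 = 26.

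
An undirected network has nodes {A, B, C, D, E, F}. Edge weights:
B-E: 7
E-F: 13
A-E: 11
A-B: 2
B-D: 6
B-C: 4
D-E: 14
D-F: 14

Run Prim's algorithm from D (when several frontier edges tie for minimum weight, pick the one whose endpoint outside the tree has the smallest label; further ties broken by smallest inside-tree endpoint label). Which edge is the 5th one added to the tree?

Prim's algorithm from D:
Step 1: frontier [B-D 6, D-E 14, D-F 14] → take B-D (6); add B.
Step 2: frontier [A-B 2, B-C 4, B-E 7, D-E 14, D-F 14] → take A-B (2); add A.
Step 3: frontier [A-E 11, B-C 4, B-E 7, D-E 14, D-F 14] → take B-C (4); add C.
Step 4: frontier [A-E 11, B-E 7, D-E 14, D-F 14] → take B-E (7); add E.
Step 5: frontier [D-F 14, E-F 13] → take E-F (13); add F.
The 5th edge added is E-F.

E-F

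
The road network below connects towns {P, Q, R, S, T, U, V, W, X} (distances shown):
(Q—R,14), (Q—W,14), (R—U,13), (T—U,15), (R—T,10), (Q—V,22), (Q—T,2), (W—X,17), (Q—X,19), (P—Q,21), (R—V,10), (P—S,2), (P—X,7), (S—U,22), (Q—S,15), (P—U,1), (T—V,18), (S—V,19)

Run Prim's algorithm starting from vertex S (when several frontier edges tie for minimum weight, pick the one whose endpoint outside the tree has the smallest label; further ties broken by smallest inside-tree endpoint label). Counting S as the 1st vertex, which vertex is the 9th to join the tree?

Prim's algorithm from S:
Step 1: cheapest edge leaving the tree is P—S (2); add P.
Step 2: cheapest edge leaving the tree is P—U (1); add U.
Step 3: cheapest edge leaving the tree is P—X (7); add X.
Step 4: cheapest edge leaving the tree is R—U (13); add R.
Step 5: cheapest edge leaving the tree is R—T (10); add T.
Step 6: cheapest edge leaving the tree is Q—T (2); add Q.
Step 7: cheapest edge leaving the tree is R—V (10); add V.
Step 8: cheapest edge leaving the tree is Q—W (14); add W.
Vertex order: S, P, U, X, R, T, Q, V, W. The 9th vertex is W.

W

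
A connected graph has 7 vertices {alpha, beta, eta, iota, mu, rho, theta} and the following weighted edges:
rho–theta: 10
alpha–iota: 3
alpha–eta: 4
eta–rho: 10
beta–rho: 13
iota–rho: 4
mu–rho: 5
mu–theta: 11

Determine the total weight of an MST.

39

Sort edges by weight, then run Kruskal:
alpha–iota (3): add — endpoints in different components.
alpha–eta (4): add — endpoints in different components.
iota–rho (4): add — endpoints in different components.
mu–rho (5): add — endpoints in different components.
eta–rho (10): skip — eta and rho already connected.
rho–theta (10): add — endpoints in different components.
mu–theta (11): skip — theta and mu already connected.
beta–rho (13): add — endpoints in different components.
MST edges: alpha–iota, alpha–eta, iota–rho, mu–rho, rho–theta, beta–rho; total weight 3+4+4+5+10+13 = 39.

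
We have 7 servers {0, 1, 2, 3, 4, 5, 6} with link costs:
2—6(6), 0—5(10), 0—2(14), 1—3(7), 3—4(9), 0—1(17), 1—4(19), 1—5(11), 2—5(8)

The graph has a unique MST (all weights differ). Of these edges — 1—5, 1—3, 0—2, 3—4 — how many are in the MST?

Kruskal's algorithm — process edges by increasing weight (ties by edge label):
2—6 (6): add. Components now {0} {1} {2,6} {3} {4} {5}
1—3 (7): add. Components now {0} {1,3} {2,6} {4} {5}
2—5 (8): add. Components now {0} {1,3} {2,5,6} {4}
3—4 (9): add. Components now {0} {1,3,4} {2,5,6}
0—5 (10): add. Components now {0,2,5,6} {1,3,4}
1—5 (11): add. Components now {0,1,2,3,4,5,6}
MST edge set: {2—6, 1—3, 2—5, 3—4, 0—5, 1—5}.
Of the listed edges, {1—5, 1—3, 3—4} are in the MST → 3.

3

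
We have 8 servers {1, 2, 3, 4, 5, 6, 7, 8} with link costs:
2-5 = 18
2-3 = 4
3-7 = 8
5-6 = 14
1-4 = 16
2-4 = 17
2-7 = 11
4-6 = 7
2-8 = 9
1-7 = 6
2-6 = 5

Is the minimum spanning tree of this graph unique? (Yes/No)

Yes

Kruskal's algorithm — process edges by increasing weight (ties by edge label):
2-3 (4): add — endpoints in different components.
2-6 (5): add — endpoints in different components.
1-7 (6): add — endpoints in different components.
4-6 (7): add — endpoints in different components.
3-7 (8): add — endpoints in different components.
2-8 (9): add — endpoints in different components.
2-7 (11): skip — 2 and 7 already connected.
5-6 (14): add — endpoints in different components.
Every non-tree edge has weight strictly greater than the heaviest edge on the tree path between its endpoints, so the MST is unique.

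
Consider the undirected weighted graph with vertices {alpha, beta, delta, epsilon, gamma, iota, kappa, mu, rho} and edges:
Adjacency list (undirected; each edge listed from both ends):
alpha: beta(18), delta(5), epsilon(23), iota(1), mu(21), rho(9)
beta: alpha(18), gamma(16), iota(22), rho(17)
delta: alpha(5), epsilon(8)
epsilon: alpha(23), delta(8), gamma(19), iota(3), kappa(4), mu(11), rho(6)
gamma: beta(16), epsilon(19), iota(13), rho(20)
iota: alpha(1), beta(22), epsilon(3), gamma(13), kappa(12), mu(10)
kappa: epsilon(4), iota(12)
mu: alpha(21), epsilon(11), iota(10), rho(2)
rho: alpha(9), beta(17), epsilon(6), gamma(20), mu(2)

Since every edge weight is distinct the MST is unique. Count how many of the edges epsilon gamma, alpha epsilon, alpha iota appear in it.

Kruskal: consider edges lightest-first.
alpha iota (1): add — endpoints in different components.
mu rho (2): add — endpoints in different components.
epsilon iota (3): add — endpoints in different components.
epsilon kappa (4): add — endpoints in different components.
alpha delta (5): add — endpoints in different components.
epsilon rho (6): add — endpoints in different components.
delta epsilon (8): skip — delta and epsilon already connected.
alpha rho (9): skip — alpha and rho already connected.
iota mu (10): skip — iota and mu already connected.
epsilon mu (11): skip — mu and epsilon already connected.
iota kappa (12): skip — kappa and iota already connected.
gamma iota (13): add — endpoints in different components.
beta gamma (16): add — endpoints in different components.
MST edge set: {alpha iota, mu rho, epsilon iota, epsilon kappa, alpha delta, epsilon rho, gamma iota, beta gamma}.
Of the listed edges, {alpha iota} are in the MST → 1.

1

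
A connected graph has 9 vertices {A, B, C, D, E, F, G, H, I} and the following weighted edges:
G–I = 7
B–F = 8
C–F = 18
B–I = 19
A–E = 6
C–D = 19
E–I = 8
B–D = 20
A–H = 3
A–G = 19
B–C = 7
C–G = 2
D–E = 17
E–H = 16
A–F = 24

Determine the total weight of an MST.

58

Grow the tree from F using Prim:
Step 1: cheapest edge leaving the tree is B–F (8); add B.
Step 2: cheapest edge leaving the tree is B–C (7); add C.
Step 3: cheapest edge leaving the tree is C–G (2); add G.
Step 4: cheapest edge leaving the tree is G–I (7); add I.
Step 5: cheapest edge leaving the tree is E–I (8); add E.
Step 6: cheapest edge leaving the tree is A–E (6); add A.
Step 7: cheapest edge leaving the tree is A–H (3); add H.
Step 8: cheapest edge leaving the tree is D–E (17); add D.
MST edges: B–F, B–C, C–G, G–I, E–I, A–E, A–H, D–E; total weight 8+7+2+7+8+6+3+17 = 58.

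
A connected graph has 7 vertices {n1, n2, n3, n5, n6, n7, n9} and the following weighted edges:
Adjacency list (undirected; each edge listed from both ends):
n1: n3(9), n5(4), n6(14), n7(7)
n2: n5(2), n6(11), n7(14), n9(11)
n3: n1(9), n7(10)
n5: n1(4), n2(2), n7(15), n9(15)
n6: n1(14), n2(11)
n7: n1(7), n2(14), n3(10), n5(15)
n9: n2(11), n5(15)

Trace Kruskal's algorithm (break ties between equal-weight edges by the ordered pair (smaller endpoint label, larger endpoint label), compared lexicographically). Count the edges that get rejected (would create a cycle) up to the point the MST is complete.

1

Kruskal's algorithm — process edges by increasing weight (ties by edge label):
n2—n5 (2): add — endpoints in different components.
n1—n5 (4): add — endpoints in different components.
n1—n7 (7): add — endpoints in different components.
n1—n3 (9): add — endpoints in different components.
n3—n7 (10): skip — n7 and n3 already connected.
n2—n6 (11): add — endpoints in different components.
n2—n9 (11): add — endpoints in different components.
Edges rejected before the tree was complete: 1.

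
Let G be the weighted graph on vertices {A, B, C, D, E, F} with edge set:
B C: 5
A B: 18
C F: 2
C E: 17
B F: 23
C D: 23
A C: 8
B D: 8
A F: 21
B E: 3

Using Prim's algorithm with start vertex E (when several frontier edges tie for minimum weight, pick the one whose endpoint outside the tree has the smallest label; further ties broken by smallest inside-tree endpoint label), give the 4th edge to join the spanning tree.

Prim's algorithm from E:
Step 1: frontier [B E 3, C E 17] → take B E (3); add B.
Step 2: frontier [B C 5, B D 8, A B 18, B F 23, C E 17] → take B C (5); add C.
Step 3: frontier [B D 8, A B 18, B F 23, C F 2, A C 8, C D 23] → take C F (2); add F.
Step 4: frontier [B D 8, A B 18, A C 8, C D 23, A F 21] → take A C (8); add A.
Step 5: frontier [B D 8, C D 23] → take B D (8); add D.
The 4th edge added is A C.

A-C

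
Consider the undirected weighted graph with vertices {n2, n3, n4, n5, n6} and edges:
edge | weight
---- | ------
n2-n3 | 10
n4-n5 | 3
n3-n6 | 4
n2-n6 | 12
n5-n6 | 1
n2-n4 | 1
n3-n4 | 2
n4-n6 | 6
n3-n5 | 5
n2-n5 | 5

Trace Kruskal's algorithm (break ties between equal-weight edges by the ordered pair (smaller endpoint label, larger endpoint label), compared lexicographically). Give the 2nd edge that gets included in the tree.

Kruskal: consider edges lightest-first.
n2-n4 (1): add. Components now {n2,n4} {n3} {n5} {n6}
n5-n6 (1): add. Components now {n2,n4} {n3} {n5,n6}
n3-n4 (2): add. Components now {n2,n3,n4} {n5,n6}
n4-n5 (3): add. Components now {n2,n3,n4,n5,n6}
The 2nd edge added is n5-n6.

n5-n6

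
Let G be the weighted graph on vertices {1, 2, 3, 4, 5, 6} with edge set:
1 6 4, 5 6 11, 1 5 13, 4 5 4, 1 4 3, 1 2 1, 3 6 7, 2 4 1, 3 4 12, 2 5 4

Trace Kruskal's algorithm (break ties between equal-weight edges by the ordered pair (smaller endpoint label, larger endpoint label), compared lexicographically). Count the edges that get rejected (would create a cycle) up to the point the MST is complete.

Kruskal: consider edges lightest-first.
1 2 (1): add. Components now {1,2} {3} {4} {5} {6}
2 4 (1): add. Components now {1,2,4} {3} {5} {6}
1 4 (3): skip — 1 and 4 already connected.
1 6 (4): add. Components now {1,2,4,6} {3} {5}
2 5 (4): add. Components now {1,2,4,5,6} {3}
4 5 (4): skip — 4 and 5 already connected.
3 6 (7): add. Components now {1,2,3,4,5,6}
Edges rejected before the tree was complete: 2.

2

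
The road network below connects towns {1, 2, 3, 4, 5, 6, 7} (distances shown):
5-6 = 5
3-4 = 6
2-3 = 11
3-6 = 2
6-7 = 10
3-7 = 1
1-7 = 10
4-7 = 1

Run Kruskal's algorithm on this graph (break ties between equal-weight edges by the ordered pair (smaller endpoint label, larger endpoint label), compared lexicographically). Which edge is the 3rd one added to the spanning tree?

Kruskal's algorithm — process edges by increasing weight (ties by edge label):
3-7 (1): add — endpoints in different components.
4-7 (1): add — endpoints in different components.
3-6 (2): add — endpoints in different components.
5-6 (5): add — endpoints in different components.
3-4 (6): skip — 3 and 4 already connected.
1-7 (10): add — endpoints in different components.
6-7 (10): skip — 6 and 7 already connected.
2-3 (11): add — endpoints in different components.
The 3rd edge added is 3-6.

3-6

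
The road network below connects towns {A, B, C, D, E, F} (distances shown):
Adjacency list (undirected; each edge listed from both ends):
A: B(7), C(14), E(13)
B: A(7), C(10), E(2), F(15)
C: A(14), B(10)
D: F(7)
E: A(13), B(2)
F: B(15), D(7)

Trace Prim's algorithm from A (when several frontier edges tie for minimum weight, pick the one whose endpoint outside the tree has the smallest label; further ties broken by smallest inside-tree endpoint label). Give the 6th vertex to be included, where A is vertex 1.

Prim's algorithm from A:
Step 1: cheapest edge leaving the tree is A—B (7); add B.
Step 2: cheapest edge leaving the tree is B—E (2); add E.
Step 3: cheapest edge leaving the tree is B—C (10); add C.
Step 4: cheapest edge leaving the tree is B—F (15); add F.
Step 5: cheapest edge leaving the tree is D—F (7); add D.
Vertex order: A, B, E, C, F, D. The 6th vertex is D.

D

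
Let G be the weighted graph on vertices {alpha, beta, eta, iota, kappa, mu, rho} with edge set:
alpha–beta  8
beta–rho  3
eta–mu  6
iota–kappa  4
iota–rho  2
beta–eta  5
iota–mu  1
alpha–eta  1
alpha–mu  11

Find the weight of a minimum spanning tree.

Prim's algorithm from eta:
Step 1: frontier [alpha–eta 1, beta–eta 5, eta–mu 6] → take alpha–eta (1); add alpha.
Step 2: frontier [alpha–beta 8, alpha–mu 11, beta–eta 5, eta–mu 6] → take beta–eta (5); add beta.
Step 3: frontier [alpha–mu 11, beta–rho 3, eta–mu 6] → take beta–rho (3); add rho.
Step 4: frontier [alpha–mu 11, eta–mu 6, iota–rho 2] → take iota–rho (2); add iota.
Step 5: frontier [alpha–mu 11, eta–mu 6, iota–mu 1, iota–kappa 4] → take iota–mu (1); add mu.
Step 6: frontier [iota–kappa 4] → take iota–kappa (4); add kappa.
MST edges: alpha–eta, beta–eta, beta–rho, iota–rho, iota–mu, iota–kappa; total weight 1+5+3+2+1+4 = 16.

16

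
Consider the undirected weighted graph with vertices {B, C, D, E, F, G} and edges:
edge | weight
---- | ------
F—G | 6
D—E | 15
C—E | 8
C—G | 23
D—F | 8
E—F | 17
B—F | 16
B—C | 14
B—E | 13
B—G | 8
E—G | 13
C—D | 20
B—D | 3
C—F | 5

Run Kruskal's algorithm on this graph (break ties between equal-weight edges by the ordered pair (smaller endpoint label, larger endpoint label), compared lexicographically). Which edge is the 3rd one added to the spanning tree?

Kruskal: consider edges lightest-first.
B—D (3): add. Components now {B,D} {C} {E} {F} {G}
C—F (5): add. Components now {B,D} {C,F} {E} {G}
F—G (6): add. Components now {B,D} {C,F,G} {E}
B—G (8): add. Components now {B,C,D,F,G} {E}
C—E (8): add. Components now {B,C,D,E,F,G}
The 3rd edge added is F—G.

F-G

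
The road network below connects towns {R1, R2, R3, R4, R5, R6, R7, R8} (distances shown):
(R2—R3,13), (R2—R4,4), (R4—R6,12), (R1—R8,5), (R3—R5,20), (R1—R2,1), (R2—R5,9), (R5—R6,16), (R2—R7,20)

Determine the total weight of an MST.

Sort edges by weight, then run Kruskal:
R1—R2 (1): add — endpoints in different components.
R2—R4 (4): add — endpoints in different components.
R1—R8 (5): add — endpoints in different components.
R2—R5 (9): add — endpoints in different components.
R4—R6 (12): add — endpoints in different components.
R2—R3 (13): add — endpoints in different components.
R5—R6 (16): skip — R5 and R6 already connected.
R2—R7 (20): add — endpoints in different components.
MST edges: R1—R2, R2—R4, R1—R8, R2—R5, R4—R6, R2—R3, R2—R7; total weight 1+4+5+9+12+13+20 = 64.

64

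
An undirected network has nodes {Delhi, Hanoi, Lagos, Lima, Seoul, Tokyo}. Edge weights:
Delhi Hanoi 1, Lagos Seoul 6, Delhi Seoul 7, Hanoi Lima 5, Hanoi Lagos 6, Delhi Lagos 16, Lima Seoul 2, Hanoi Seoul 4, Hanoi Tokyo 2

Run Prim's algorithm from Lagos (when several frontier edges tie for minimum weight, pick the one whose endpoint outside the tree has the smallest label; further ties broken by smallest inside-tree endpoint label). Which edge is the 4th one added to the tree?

Grow the tree from Lagos using Prim:
Step 1: frontier [Hanoi Lagos 6, Lagos Seoul 6, Delhi Lagos 16] → take Hanoi Lagos (6); add Hanoi.
Step 2: frontier [Delhi Hanoi 1, Hanoi Tokyo 2, Hanoi Seoul 4, Hanoi Lima 5, Lagos Seoul 6, Delhi Lagos 16] → take Delhi Hanoi (1); add Delhi.
Step 3: frontier [Delhi Seoul 7, Hanoi Tokyo 2, Hanoi Seoul 4, Hanoi Lima 5, Lagos Seoul 6] → take Hanoi Tokyo (2); add Tokyo.
Step 4: frontier [Delhi Seoul 7, Hanoi Seoul 4, Hanoi Lima 5, Lagos Seoul 6] → take Hanoi Seoul (4); add Seoul.
Step 5: frontier [Hanoi Lima 5, Lima Seoul 2] → take Lima Seoul (2); add Lima.
The 4th edge added is Hanoi Seoul.

Hanoi-Seoul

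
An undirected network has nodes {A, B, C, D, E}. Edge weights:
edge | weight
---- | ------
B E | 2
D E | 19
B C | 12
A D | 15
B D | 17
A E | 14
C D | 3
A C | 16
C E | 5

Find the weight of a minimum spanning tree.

24

Prim, starting at D.
Step 1: frontier [C D 3, A D 15, B D 17, D E 19] → take C D (3); add C.
Step 2: frontier [C E 5, B C 12, A C 16, A D 15, B D 17, D E 19] → take C E (5); add E.
Step 3: frontier [B C 12, A C 16, A D 15, B D 17, B E 2, A E 14] → take B E (2); add B.
Step 4: frontier [A C 16, A D 15, A E 14] → take A E (14); add A.
MST edges: C D, C E, B E, A E; total weight 3+5+2+14 = 24.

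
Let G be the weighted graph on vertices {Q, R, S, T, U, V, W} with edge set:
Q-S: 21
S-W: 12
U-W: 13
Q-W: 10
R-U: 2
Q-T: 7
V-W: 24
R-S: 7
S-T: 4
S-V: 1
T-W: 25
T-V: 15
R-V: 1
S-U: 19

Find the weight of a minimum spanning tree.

Kruskal: consider edges lightest-first.
R-V (1): add. Components now {R,V} {W} {S} {T} {U} {Q}
S-V (1): add. Components now {R,S,V} {W} {T} {U} {Q}
R-U (2): add. Components now {R,S,U,V} {W} {T} {Q}
S-T (4): add. Components now {R,S,T,U,V} {W} {Q}
Q-T (7): add. Components now {Q,R,S,T,U,V} {W}
R-S (7): skip — S and R already connected.
Q-W (10): add. Components now {Q,R,S,T,U,V,W}
MST edges: R-V, S-V, R-U, S-T, Q-T, Q-W; total weight 1+1+2+4+7+10 = 25.

25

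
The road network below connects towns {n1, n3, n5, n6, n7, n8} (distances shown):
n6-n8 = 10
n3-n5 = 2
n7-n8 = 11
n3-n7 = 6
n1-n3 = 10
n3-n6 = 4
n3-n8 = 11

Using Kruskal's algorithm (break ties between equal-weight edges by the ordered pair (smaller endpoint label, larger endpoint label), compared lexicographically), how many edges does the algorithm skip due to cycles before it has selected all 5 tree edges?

0

Kruskal's algorithm — process edges by increasing weight (ties by edge label):
n3-n5 (2): add. Components now {n8} {n7} {n6} {n3,n5} {n1}
n3-n6 (4): add. Components now {n8} {n7} {n3,n5,n6} {n1}
n3-n7 (6): add. Components now {n8} {n3,n5,n6,n7} {n1}
n1-n3 (10): add. Components now {n8} {n1,n3,n5,n6,n7}
n6-n8 (10): add. Components now {n1,n3,n5,n6,n7,n8}
Edges rejected before the tree was complete: 0.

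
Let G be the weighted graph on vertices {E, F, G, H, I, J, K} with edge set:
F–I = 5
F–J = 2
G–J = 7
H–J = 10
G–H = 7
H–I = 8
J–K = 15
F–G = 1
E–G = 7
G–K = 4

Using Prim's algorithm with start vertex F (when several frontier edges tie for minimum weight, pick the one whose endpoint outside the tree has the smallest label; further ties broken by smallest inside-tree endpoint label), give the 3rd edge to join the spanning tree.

Prim's algorithm from F:
Step 1: cheapest edge leaving the tree is F–G (1); add G.
Step 2: cheapest edge leaving the tree is F–J (2); add J.
Step 3: cheapest edge leaving the tree is G–K (4); add K.
Step 4: cheapest edge leaving the tree is F–I (5); add I.
Step 5: cheapest edge leaving the tree is E–G (7); add E.
Step 6: cheapest edge leaving the tree is G–H (7); add H.
The 3rd edge added is G–K.

G-K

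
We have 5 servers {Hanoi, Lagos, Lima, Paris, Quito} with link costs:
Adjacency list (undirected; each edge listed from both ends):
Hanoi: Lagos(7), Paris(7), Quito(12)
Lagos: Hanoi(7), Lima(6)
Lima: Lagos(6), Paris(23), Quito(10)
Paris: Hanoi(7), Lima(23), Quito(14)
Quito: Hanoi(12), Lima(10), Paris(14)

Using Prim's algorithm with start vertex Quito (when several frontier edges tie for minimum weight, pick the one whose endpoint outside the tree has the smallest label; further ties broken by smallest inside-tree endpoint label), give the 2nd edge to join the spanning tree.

Lagos-Lima

Prim, starting at Quito.
Step 1: frontier [Lima Quito 10, Hanoi Quito 12, Paris Quito 14] → take Lima Quito (10); add Lima.
Step 2: frontier [Lagos Lima 6, Lima Paris 23, Hanoi Quito 12, Paris Quito 14] → take Lagos Lima (6); add Lagos.
Step 3: frontier [Hanoi Lagos 7, Lima Paris 23, Hanoi Quito 12, Paris Quito 14] → take Hanoi Lagos (7); add Hanoi.
Step 4: frontier [Hanoi Paris 7, Lima Paris 23, Paris Quito 14] → take Hanoi Paris (7); add Paris.
The 2nd edge added is Lagos Lima.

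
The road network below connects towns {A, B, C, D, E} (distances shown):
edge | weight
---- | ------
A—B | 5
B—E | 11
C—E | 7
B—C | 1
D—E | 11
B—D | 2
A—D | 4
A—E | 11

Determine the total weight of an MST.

Kruskal: consider edges lightest-first.
B—C (1): add. Components now {A} {B,C} {D} {E}
B—D (2): add. Components now {A} {B,C,D} {E}
A—D (4): add. Components now {A,B,C,D} {E}
A—B (5): skip — A and B already connected.
C—E (7): add. Components now {A,B,C,D,E}
MST edges: B—C, B—D, A—D, C—E; total weight 1+2+4+7 = 14.

14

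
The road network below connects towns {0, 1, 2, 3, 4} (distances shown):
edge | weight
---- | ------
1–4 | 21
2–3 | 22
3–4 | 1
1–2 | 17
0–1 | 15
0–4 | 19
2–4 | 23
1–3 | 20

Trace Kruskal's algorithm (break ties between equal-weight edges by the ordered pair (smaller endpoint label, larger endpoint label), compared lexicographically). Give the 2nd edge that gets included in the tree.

0-1

Kruskal's algorithm — process edges by increasing weight (ties by edge label):
3–4 (1): add — endpoints in different components.
0–1 (15): add — endpoints in different components.
1–2 (17): add — endpoints in different components.
0–4 (19): add — endpoints in different components.
The 2nd edge added is 0–1.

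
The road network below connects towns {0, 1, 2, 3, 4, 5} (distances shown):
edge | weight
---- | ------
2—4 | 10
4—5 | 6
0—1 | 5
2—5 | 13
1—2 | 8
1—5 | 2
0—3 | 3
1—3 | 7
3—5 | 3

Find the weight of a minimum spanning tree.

Grow the tree from 5 using Prim:
Step 1: frontier [1—5 2, 3—5 3, 4—5 6, 2—5 13] → take 1—5 (2); add 1.
Step 2: frontier [0—1 5, 1—3 7, 1—2 8, 3—5 3, 4—5 6, 2—5 13] → take 3—5 (3); add 3.
Step 3: frontier [0—1 5, 1—2 8, 0—3 3, 4—5 6, 2—5 13] → take 0—3 (3); add 0.
Step 4: frontier [1—2 8, 4—5 6, 2—5 13] → take 4—5 (6); add 4.
Step 5: frontier [1—2 8, 2—4 10, 2—5 13] → take 1—2 (8); add 2.
MST edges: 1—5, 3—5, 0—3, 4—5, 1—2; total weight 2+3+3+6+8 = 22.

22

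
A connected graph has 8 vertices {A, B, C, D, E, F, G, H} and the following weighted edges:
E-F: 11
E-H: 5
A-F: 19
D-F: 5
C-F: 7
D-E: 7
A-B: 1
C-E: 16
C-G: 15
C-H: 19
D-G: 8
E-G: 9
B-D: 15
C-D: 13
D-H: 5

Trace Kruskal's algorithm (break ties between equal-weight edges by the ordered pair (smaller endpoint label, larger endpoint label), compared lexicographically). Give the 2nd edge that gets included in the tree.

D-F

Kruskal's algorithm — process edges by increasing weight (ties by edge label):
A-B (1): add — endpoints in different components.
D-F (5): add — endpoints in different components.
D-H (5): add — endpoints in different components.
E-H (5): add — endpoints in different components.
C-F (7): add — endpoints in different components.
D-E (7): skip — D and E already connected.
D-G (8): add — endpoints in different components.
E-G (9): skip — E and G already connected.
E-F (11): skip — E and F already connected.
C-D (13): skip — C and D already connected.
B-D (15): add — endpoints in different components.
The 2nd edge added is D-F.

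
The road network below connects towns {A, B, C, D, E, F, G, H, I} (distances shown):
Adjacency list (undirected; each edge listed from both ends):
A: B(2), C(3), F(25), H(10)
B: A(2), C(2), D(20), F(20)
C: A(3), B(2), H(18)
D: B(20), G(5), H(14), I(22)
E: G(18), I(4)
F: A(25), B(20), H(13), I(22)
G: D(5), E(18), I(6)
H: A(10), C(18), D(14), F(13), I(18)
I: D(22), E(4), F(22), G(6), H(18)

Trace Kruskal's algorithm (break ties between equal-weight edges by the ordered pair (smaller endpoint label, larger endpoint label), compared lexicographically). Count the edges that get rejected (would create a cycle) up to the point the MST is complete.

1

Kruskal: consider edges lightest-first.
A-B (2): add — endpoints in different components.
B-C (2): add — endpoints in different components.
A-C (3): skip — A and C already connected.
E-I (4): add — endpoints in different components.
D-G (5): add — endpoints in different components.
G-I (6): add — endpoints in different components.
A-H (10): add — endpoints in different components.
F-H (13): add — endpoints in different components.
D-H (14): add — endpoints in different components.
Edges rejected before the tree was complete: 1.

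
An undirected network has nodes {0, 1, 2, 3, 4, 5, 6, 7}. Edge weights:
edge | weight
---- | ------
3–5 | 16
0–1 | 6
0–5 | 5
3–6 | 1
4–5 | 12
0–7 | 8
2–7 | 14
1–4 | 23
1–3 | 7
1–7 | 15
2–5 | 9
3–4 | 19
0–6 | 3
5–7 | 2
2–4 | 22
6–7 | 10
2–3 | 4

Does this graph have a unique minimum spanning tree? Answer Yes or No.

Sort edges by weight, then run Kruskal:
3–6 (1): add — endpoints in different components.
5–7 (2): add — endpoints in different components.
0–6 (3): add — endpoints in different components.
2–3 (4): add — endpoints in different components.
0–5 (5): add — endpoints in different components.
0–1 (6): add — endpoints in different components.
1–3 (7): skip — 1 and 3 already connected.
0–7 (8): skip — 0 and 7 already connected.
2–5 (9): skip — 2 and 5 already connected.
6–7 (10): skip — 6 and 7 already connected.
4–5 (12): add — endpoints in different components.
Every non-tree edge has weight strictly greater than the heaviest edge on the tree path between its endpoints, so the MST is unique.

Yes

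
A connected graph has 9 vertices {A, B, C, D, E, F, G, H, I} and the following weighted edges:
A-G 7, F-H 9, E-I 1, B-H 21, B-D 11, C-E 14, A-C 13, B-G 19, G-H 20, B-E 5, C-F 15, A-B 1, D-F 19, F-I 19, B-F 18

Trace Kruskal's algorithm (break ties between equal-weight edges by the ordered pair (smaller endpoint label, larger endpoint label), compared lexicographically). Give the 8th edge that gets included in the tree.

C-F

Kruskal: consider edges lightest-first.
A-B (1): add — endpoints in different components.
E-I (1): add — endpoints in different components.
B-E (5): add — endpoints in different components.
A-G (7): add — endpoints in different components.
F-H (9): add — endpoints in different components.
B-D (11): add — endpoints in different components.
A-C (13): add — endpoints in different components.
C-E (14): skip — C and E already connected.
C-F (15): add — endpoints in different components.
The 8th edge added is C-F.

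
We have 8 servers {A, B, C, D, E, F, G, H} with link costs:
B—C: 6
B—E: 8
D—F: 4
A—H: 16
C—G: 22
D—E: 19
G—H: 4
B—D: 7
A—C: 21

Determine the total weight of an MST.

Prim's algorithm from D:
Step 1: cheapest edge leaving the tree is D—F (4); add F.
Step 2: cheapest edge leaving the tree is B—D (7); add B.
Step 3: cheapest edge leaving the tree is B—C (6); add C.
Step 4: cheapest edge leaving the tree is B—E (8); add E.
Step 5: cheapest edge leaving the tree is A—C (21); add A.
Step 6: cheapest edge leaving the tree is A—H (16); add H.
Step 7: cheapest edge leaving the tree is G—H (4); add G.
MST edges: D—F, B—D, B—C, B—E, A—C, A—H, G—H; total weight 4+7+6+8+21+16+4 = 66.

66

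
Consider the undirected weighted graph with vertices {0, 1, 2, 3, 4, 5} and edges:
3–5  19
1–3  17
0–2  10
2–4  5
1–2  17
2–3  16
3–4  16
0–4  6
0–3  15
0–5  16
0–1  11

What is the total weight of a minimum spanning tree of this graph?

53

Kruskal's algorithm — process edges by increasing weight (ties by edge label):
2–4 (5): add — endpoints in different components.
0–4 (6): add — endpoints in different components.
0–2 (10): skip — 0 and 2 already connected.
0–1 (11): add — endpoints in different components.
0–3 (15): add — endpoints in different components.
0–5 (16): add — endpoints in different components.
MST edges: 2–4, 0–4, 0–1, 0–3, 0–5; total weight 5+6+11+15+16 = 53.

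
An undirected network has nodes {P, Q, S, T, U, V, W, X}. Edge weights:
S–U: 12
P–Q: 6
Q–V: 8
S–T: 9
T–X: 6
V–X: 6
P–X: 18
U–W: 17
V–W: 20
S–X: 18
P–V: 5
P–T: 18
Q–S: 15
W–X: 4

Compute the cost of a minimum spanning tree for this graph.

Kruskal's algorithm — process edges by increasing weight (ties by edge label):
W–X (4): add — endpoints in different components.
P–V (5): add — endpoints in different components.
P–Q (6): add — endpoints in different components.
T–X (6): add — endpoints in different components.
V–X (6): add — endpoints in different components.
Q–V (8): skip — Q and V already connected.
S–T (9): add — endpoints in different components.
S–U (12): add — endpoints in different components.
MST edges: W–X, P–V, P–Q, T–X, V–X, S–T, S–U; total weight 4+5+6+6+6+9+12 = 48.

48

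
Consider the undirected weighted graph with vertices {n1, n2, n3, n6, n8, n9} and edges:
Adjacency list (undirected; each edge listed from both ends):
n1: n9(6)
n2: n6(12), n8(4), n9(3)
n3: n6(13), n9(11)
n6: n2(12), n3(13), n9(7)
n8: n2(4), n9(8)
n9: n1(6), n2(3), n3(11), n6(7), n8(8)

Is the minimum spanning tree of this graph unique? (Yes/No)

Yes

Kruskal's algorithm — process edges by increasing weight (ties by edge label):
n2–n9 (3): add — endpoints in different components.
n2–n8 (4): add — endpoints in different components.
n1–n9 (6): add — endpoints in different components.
n6–n9 (7): add — endpoints in different components.
n8–n9 (8): skip — n9 and n8 already connected.
n3–n9 (11): add — endpoints in different components.
Every non-tree edge has weight strictly greater than the heaviest edge on the tree path between its endpoints, so the MST is unique.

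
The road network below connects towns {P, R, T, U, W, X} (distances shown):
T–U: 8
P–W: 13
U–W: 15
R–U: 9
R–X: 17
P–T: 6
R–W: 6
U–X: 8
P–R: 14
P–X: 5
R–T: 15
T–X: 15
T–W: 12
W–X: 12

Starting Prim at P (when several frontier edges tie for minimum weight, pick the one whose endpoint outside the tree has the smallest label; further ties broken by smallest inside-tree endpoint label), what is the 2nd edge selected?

P-T

Grow the tree from P using Prim:
Step 1: frontier [P–X 5, P–T 6, P–W 13, P–R 14] → take P–X (5); add X.
Step 2: frontier [P–T 6, P–W 13, P–R 14, U–X 8, W–X 12, T–X 15, R–X 17] → take P–T (6); add T.
Step 3: frontier [P–W 13, P–R 14, T–U 8, T–W 12, R–T 15, U–X 8, W–X 12, R–X 17] → take T–U (8); add U.
Step 4: frontier [P–W 13, P–R 14, T–W 12, R–T 15, R–U 9, U–W 15, W–X 12, R–X 17] → take R–U (9); add R.
Step 5: frontier [P–W 13, R–W 6, T–W 12, U–W 15, W–X 12] → take R–W (6); add W.
The 2nd edge added is P–T.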